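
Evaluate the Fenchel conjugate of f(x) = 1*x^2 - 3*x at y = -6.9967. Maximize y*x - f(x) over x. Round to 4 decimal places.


f*(y) = sup_x {y*x - a*x^2 - b*x} = sup_x {(y-b)*x - a*x^2}
FOC: (y - b) - 2a*x = 0 => x* = (y - b)/(2a)
x* = (-6.9967 + 3)/(2*1) = -1.9984
f*(-6.9967) = (y-b)^2/(4a) = (-6.9967 + 3)^2/(4*1)
= 15.9736/4 = 3.9934


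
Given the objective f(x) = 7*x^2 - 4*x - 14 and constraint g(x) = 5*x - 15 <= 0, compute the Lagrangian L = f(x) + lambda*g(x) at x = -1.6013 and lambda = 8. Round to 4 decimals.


Step 1: Evaluate f(x).
f(-1.6013) = 7*(-1.6013)^2 - 4*(-1.6013) - 14 = 10.3543
Step 2: Evaluate g(x).
g(-1.6013) = 5*-1.6013 - 15 = -23.0065
Step 3: Compute Lagrangian.
L = 10.3543 + 8*-23.0065 = -173.6977


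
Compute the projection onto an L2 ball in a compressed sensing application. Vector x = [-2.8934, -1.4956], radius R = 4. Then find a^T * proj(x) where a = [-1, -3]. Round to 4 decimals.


Step 1: Compute ||x|| (intermediates to 6 decimals).
||x|| = sqrt((-2.8934)^2 + (-1.4956)^2) = 3.257082
Step 2: Project.
Since ||x|| <= R, proj = x (no scaling needed).
proj(x) = [-2.8934, -1.4956]
Step 3: Dot product.
a^T * proj(x) = -1*(-2.8934) - 3*(-1.4956) = 7.3802


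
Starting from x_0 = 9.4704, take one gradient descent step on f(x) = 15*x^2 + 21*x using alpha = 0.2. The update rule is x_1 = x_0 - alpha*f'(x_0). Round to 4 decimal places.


We compute the gradient at x_0 and apply the update.
f'(x) = 30*x + 21
f'(9.4704) = 30*9.4704 + 21 = 305.112
x_1 = 9.4704 - 0.2*305.112 = -51.552


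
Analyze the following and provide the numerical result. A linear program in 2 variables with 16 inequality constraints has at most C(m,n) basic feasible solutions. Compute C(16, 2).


Each vertex corresponds to some choice of n active constraints out of m, so the number of vertices is at most C(m, n) = m! / (n!(m-n)!).
m = 16, n = 2
Numerator: 16 * 15
Denominator: 2! = 2
C(16, 2) = 120


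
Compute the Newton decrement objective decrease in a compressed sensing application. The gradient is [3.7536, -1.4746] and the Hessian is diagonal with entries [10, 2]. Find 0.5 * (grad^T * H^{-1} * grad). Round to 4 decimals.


Step 1: H is diagonal, so H^(-1) * g = [0.3754, -0.7373].
Step 2: g^T H^(-1) g = sum_i g_i^2 / H_ii
  = (3.7536)^2/10 + (-1.4746)^2/2
  = 1.409 + 1.0872 = 2.4962
Step 3: Objective decrease = 0.5 * g^T H^(-1) g = 1.2481


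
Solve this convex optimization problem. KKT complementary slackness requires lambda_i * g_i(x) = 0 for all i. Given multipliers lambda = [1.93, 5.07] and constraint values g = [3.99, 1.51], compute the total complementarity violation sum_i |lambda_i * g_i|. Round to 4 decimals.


KKT complementary slackness check:
lambda_1 * g_1 = 1.93 * 3.99 = 7.7007
lambda_2 * g_2 = 5.07 * 1.51 = 7.6557
Total violation = 7.7007 + 7.6557 = 15.3564


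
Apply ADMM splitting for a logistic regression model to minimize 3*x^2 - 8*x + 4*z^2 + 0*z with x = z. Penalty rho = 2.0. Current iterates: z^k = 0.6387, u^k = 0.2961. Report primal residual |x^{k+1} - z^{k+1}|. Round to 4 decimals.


ADMM iteration with rho = 2.0, z^k = 0.6387, u^k = 0.2961
Step 1: x-update.
Minimize 3*x^2 - 8*x + (2.0/2)*(x - 0.6387 + 0.2961)^2
FOC: (2*3 + 2.0)*x = 8 + 2.0*(0.6387 - 0.2961)
x^{k+1} = 1.0857
Step 2: z-update.
Minimize 4*z^2 + 0*z + (2.0/2)*(1.0857 - z + 0.2961)^2
FOC: (2*4 + 2.0)*z = 0 + 2.0*(1.0857 + 0.2961)
z^{k+1} = 0.2764
Step 3: u-update.
u^{k+1} = 0.2961 + 1.0857 - 0.2764 = 1.1054
Step 4: Primal residual = |1.0857 - 0.2764| = 0.8093


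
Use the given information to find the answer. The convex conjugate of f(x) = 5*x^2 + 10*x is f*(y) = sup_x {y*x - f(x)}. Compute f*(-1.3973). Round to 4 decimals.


f*(y) = sup_x {y*x - a*x^2 - b*x} = sup_x {(y-b)*x - a*x^2}
FOC: (y - b) - 2a*x = 0 => x* = (y - b)/(2a)
x* = (-1.3973 - 10)/(2*5) = -1.1397
f*(-1.3973) = (y-b)^2/(4a) = (-1.3973 - 10)^2/(4*5)
= 129.8984/20 = 6.4949


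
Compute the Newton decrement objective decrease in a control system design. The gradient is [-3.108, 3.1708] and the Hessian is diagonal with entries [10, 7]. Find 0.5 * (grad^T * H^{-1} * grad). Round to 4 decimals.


Step 1: H is diagonal, so H^(-1) * g = [-0.3108, 0.453].
Step 2: g^T H^(-1) g = sum_i g_i^2 / H_ii
  = (-3.108)^2/10 + (3.1708)^2/7
  = 0.966 + 1.4363 = 2.4022
Step 3: Objective decrease = 0.5 * g^T H^(-1) g = 1.2011


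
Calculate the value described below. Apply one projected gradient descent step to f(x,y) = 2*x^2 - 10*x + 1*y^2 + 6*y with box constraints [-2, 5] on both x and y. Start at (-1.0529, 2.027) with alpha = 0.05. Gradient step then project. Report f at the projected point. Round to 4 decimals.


Step 1: Compute gradient at (-1.0529, 2.027).
grad_x = 2*2*-1.0529 - 10 = -14.2116
grad_y = 2*1*2.027 + 6 = 10.054
Step 2: Gradient step.
x_raw = -1.0529 - 0.05*-14.2116 = -0.3423
y_raw = 2.027 - 0.05*10.054 = 1.5243
Step 3: Project onto [-2, 5].
x_proj = clip(-0.3423) = -0.3423
y_proj = clip(1.5243) = 1.5243
Step 4: Evaluate f.
f(-0.3423, 1.5243) = 15.1269


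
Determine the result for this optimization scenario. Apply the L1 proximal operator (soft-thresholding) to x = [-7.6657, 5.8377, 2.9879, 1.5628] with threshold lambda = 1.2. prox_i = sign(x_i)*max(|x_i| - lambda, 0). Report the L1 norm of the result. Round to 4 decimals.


Soft-thresholding with lambda = 1.2:
prox(-7.6657) = sign(-7.6657)*max(|-7.6657| - 1.2, 0) = -6.4657
prox(5.8377) = sign(5.8377)*max(|5.8377| - 1.2, 0) = 4.6377
prox(2.9879) = sign(2.9879)*max(|2.9879| - 1.2, 0) = 1.7879
prox(1.5628) = sign(1.5628)*max(|1.5628| - 1.2, 0) = 0.3628
prox(x) = [-6.4657, 4.6377, 1.7879, 0.3628]
||prox(x)||_1 = 6.4657 + 4.6377 + 1.7879 + 0.3628 = 13.2541


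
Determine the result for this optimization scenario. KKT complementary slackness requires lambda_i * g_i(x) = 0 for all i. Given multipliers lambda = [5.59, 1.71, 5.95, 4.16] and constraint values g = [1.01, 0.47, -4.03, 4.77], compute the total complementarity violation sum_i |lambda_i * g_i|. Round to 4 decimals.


KKT complementary slackness check:
lambda_1 * g_1 = 5.59 * 1.01 = 5.6459
lambda_2 * g_2 = 1.71 * 0.47 = 0.8037
lambda_3 * g_3 = 5.95 * -4.03 = -23.9785
lambda_4 * g_4 = 4.16 * 4.77 = 19.8432
Total violation = 5.6459 + 0.8037 + 23.9785 + 19.8432 = 50.2713


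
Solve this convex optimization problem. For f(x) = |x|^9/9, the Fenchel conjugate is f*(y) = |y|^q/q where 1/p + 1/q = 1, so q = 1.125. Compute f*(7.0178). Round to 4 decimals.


The conjugate exponent q satisfies 1/p + 1/q = 1.
p = 9, so q = 9/(9 - 1) = 1.125
|y|^q = 7.0178^1.125 = 8.9532
f*(7.0178) = 8.9532 / 1.125 = 7.9584


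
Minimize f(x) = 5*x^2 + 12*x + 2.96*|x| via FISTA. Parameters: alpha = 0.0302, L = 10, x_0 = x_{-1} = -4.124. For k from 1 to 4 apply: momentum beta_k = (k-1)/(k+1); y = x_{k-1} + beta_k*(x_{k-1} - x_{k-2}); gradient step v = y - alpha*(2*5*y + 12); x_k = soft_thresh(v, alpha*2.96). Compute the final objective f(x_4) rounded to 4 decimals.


FISTA on f(x) = 5*x^2 + 12*x + 2.96*|x|
L = 10, alpha = 0.0302
Iteration 1: beta = 0.0, y = -4.124 + 0.0*(-4.124 + 4.124) = -4.124
  grad(y) = -29.24, v = y - alpha*grad = -3.241
  prox(v) = soft_thresh(-3.241, 0.0894) = -3.1516
Iteration 2: beta = 0.3333, y = -3.1516 + 0.3333*(-3.1516 + 4.124) = -2.8274
  grad(y) = -16.2741, v = y - alpha*grad = -2.3359
  prox(v) = soft_thresh(-2.3359, 0.0894) = -2.2465
Iteration 3: beta = 0.5, y = -2.2465 + 0.5*(-2.2465 + 3.1516) = -1.794
  grad(y) = -5.9403, v = y - alpha*grad = -1.6146
  prox(v) = soft_thresh(-1.6146, 0.0894) = -1.5252
Iteration 4: beta = 0.6, y = -1.5252 + 0.6*(-1.5252 + 2.2465) = -1.0925
  grad(y) = 1.0754, v = y - alpha*grad = -1.1249
  prox(v) = soft_thresh(-1.1249, 0.0894) = -1.0355
f(x_4) = 5*(-1.0355)^2 + 12*(-1.0355) + 2.96*|-1.0355| = -3.9996


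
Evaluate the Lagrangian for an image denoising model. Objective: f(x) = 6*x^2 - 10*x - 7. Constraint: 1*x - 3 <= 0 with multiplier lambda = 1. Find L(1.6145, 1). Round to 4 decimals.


Step 1: Evaluate f(x).
f(1.6145) = 6*1.6145^2 - 10*1.6145 - 7 = -7.5053
Step 2: Evaluate g(x).
g(1.6145) = 1*1.6145 - 3 = -1.3855
Step 3: Compute Lagrangian.
L = -7.5053 + 1*-1.3855 = -8.8908


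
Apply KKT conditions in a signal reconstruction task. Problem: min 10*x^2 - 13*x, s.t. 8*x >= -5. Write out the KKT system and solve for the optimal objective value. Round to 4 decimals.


Step 1: Try lambda = 0 (constraint inactive).
Stationarity: 2*10*x - 13 = 0
x* = 13/(2*10) = 0.65
Check constraint: 8*0.65 = 5.2 >= -5 -- satisfied.
Step 2: Compute optimal value.
f(x*) = 10*0.65^2 - 13*0.65 = -4.225


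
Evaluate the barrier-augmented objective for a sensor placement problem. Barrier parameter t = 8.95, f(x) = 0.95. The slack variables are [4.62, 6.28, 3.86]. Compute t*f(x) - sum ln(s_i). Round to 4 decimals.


Step 1: Compute log-barrier.
ln values: [1.5304, 1.8374, 1.3507]
phi = -(1.5304 + 1.8374 + 1.3507) = -4.7184
Step 2: Compute augmented objective.
t*f(x) = 8.95*0.95 = 8.5025
Total = 8.5025 - 4.7184 = 3.7841


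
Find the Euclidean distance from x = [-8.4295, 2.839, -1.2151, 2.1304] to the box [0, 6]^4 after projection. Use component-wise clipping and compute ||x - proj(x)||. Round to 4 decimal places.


Project each component onto [0, 6].
clip(-8.4295) = 0.0, clip(2.839) = 2.839, clip(-1.2151) = 0.0, clip(2.1304) = 2.1304
Projection = [0.0, 2.839, 0.0, 2.1304]
Squared diffs: [71.0565, 0.0, 1.4765, 0.0]
Distance = sqrt(72.533) = 8.5166


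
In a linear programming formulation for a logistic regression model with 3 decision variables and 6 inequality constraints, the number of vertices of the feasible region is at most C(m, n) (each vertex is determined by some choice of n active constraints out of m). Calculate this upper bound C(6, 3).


Each vertex corresponds to some choice of n active constraints out of m, so the number of vertices is at most C(m, n) = m! / (n!(m-n)!).
m = 6, n = 3
Numerator: 6 * 5 * 4
Denominator: 3! = 6
C(6, 3) = 20


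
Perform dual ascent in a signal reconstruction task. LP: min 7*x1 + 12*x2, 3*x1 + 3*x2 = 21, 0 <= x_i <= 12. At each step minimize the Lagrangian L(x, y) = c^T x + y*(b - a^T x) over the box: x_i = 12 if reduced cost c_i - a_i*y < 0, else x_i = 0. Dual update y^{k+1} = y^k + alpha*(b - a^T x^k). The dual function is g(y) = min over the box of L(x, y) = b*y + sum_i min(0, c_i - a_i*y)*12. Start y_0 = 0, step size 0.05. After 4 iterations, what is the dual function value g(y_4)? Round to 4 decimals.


Dual ascent for LP: min 7*x1 + 12*x2, 3*x1 + 3*x2 = 21, 0 <= x_i <= 12
Step 1: y^k = 0.0, reduced costs: (7.0, 12.0)
  x^k = (0.0, 0.0), subgradient = b - a^T x = 21.0
  y^{k+1} = 0.0 + 0.05*21.0 = 1.05
Step 2: y^k = 1.05, reduced costs: (3.85, 8.85)
  x^k = (0.0, 0.0), subgradient = b - a^T x = 21.0
  y^{k+1} = 1.05 + 0.05*21.0 = 2.1
Step 3: y^k = 2.1, reduced costs: (0.7, 5.7)
  x^k = (0.0, 0.0), subgradient = b - a^T x = 21.0
  y^{k+1} = 2.1 + 0.05*21.0 = 3.15
Step 4: y^k = 3.15, reduced costs: (-2.45, 2.55)
  x^k = (12.0, 0.0), subgradient = b - a^T x = -15.0
  y^{k+1} = 3.15 + 0.05*-15.0 = 2.4
Dual objective at y_4 = 2.4: reduced costs (-0.2, 4.8), box minimizer x = (12.0, 0.0)
g(y_4) = b*y + (c1 - a1*y)*x1 + (c2 - a2*y)*x2 = 21*2.4 + (-0.2)*12.0 + 4.8*0.0 = 50.4 - 2.4 + 0.0 = 48.0


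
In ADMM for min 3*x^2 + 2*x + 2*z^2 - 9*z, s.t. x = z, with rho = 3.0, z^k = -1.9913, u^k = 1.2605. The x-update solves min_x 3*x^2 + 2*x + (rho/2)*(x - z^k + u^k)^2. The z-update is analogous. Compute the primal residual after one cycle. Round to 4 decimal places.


ADMM iteration with rho = 3.0, z^k = -1.9913, u^k = 1.2605
Step 1: x-update.
Minimize 3*x^2 + 2*x + (3.0/2)*(x + 1.9913 + 1.2605)^2
FOC: (2*3 + 3.0)*x = -2 + 3.0*(-1.9913 - 1.2605)
x^{k+1} = -1.3062
Step 2: z-update.
Minimize 2*z^2 - 9*z + (3.0/2)*(-1.3062 - z + 1.2605)^2
FOC: (2*2 + 3.0)*z = 9 + 3.0*(-1.3062 + 1.2605)
z^{k+1} = 1.2661
Step 3: u-update.
u^{k+1} = 1.2605 - 1.3062 - 1.2661 = -1.3118
Step 4: Primal residual = |-1.3062 - 1.2661| = 2.5723


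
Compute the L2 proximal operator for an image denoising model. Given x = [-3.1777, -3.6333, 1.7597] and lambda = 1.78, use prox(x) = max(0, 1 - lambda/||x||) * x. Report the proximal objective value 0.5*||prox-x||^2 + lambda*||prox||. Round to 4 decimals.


Step 1: Compute ||x||.
||x|| = 5.1376
Step 2: Compute scaling factor.
scale = max(0, 1 - 1.78/5.1376) = 0.6535
Step 3: prox(x) = [-2.0767, -2.3745, 1.15]
||prox(x)|| = 3.3576
Step 4: Proximal objective.
0.5*||prox-x||^2 = 1.5842
lambda*||prox|| = 5.9765
Total = 7.5608


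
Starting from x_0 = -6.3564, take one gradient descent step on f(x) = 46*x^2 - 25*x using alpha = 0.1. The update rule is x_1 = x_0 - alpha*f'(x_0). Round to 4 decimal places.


We compute the gradient at x_0 and apply the update.
f'(x) = 92*x - 25
f'(-6.3564) = 92*-6.3564 - 25 = -609.7888
x_1 = -6.3564 - 0.1*-609.7888 = 54.6225


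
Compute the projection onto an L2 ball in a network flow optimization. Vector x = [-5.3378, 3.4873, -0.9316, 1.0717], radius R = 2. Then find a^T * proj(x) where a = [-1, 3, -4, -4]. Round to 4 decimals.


Step 1: Compute ||x|| (intermediates to 6 decimals).
||x|| = sqrt((-5.3378)^2 + 3.4873^2 + (-0.9316)^2 + 1.0717^2) = 6.532212
Step 2: Project.
Since ||x|| > R, scale = R/||x|| = 2/6.532212 = 0.306175, proj(x) = scale * x
proj(x) = [-1.634301, 1.067724, -0.285233, 0.328128]
Step 3: Dot product.
a^T * proj(x) = -1*(-1.634301) + 3*1.067724 - 4*(-0.285233) - 4*0.328128 = 4.6659


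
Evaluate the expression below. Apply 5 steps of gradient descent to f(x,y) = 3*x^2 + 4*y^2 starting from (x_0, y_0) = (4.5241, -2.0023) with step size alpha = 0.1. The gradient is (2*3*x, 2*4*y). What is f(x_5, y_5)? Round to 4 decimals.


Gradient descent on f(x,y) = 3*x^2 + 4*y^2.
Starting point: (4.5241, -2.0023), alpha = 0.1
Step 1: grad_x = 2*3*4.5241 = 27.1446, grad_y = 2*4*-2.0023 = -16.0184
  x_1 = 4.5241 - 0.1*27.1446 = 1.8096
  y_1 = -2.0023 - 0.1*-16.0184 = -0.4005
Step 2: grad_x = 2*3*1.8096 = 10.8578, grad_y = 2*4*-0.4005 = -3.2037
  x_2 = 1.8096 - 0.1*10.8578 = 0.7239
  y_2 = -0.4005 - 0.1*-3.2037 = -0.0801
Step 3: grad_x = 2*3*0.7239 = 4.3431, grad_y = 2*4*-0.0801 = -0.6407
  x_3 = 0.7239 - 0.1*4.3431 = 0.2895
  y_3 = -0.0801 - 0.1*-0.6407 = -0.016
Step 4: grad_x = 2*3*0.2895 = 1.7373, grad_y = 2*4*-0.016 = -0.1281
  x_4 = 0.2895 - 0.1*1.7373 = 0.1158
  y_4 = -0.016 - 0.1*-0.1281 = -0.0032
Step 5: grad_x = 2*3*0.1158 = 0.6949, grad_y = 2*4*-0.0032 = -0.0256
  x_5 = 0.1158 - 0.1*0.6949 = 0.0463
  y_5 = -0.0032 - 0.1*-0.0256 = -0.0006
f(0.0463, -0.0006) = 3*0.0463^2 + 4*(-0.0006)^2 = 0.0064


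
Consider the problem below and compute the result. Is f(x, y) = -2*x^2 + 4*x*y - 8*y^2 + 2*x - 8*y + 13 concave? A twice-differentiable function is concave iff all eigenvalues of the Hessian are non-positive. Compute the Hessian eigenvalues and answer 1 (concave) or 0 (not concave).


The Hessian of f(x,y) = -2*x^2 + 4*x*y - 8*y^2 + 2*x - 8*y + 13 is:
H = [[-4, 4], [4, -16]]
Trace = -4 - 16 = -20
Determinant = -4*-16 - (4)^2 = 48
Discriminant = (-20)^2 - 4*48 = 208.0
Eigenvalues: lambda_1 = -17.2111, lambda_2 = -2.7889
The function is concave.

1


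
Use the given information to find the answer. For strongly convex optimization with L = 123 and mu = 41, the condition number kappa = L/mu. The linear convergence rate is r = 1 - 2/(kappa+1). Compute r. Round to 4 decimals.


Step 1: Compute the condition number.
kappa = L/mu = 123/41 = 3.0
Step 2: Compute the convergence rate.
r = 1 - 2/(kappa + 1) = 1 - 2*mu/(L + mu) = (L - mu)/(L + mu) = 82/164 = 0.5


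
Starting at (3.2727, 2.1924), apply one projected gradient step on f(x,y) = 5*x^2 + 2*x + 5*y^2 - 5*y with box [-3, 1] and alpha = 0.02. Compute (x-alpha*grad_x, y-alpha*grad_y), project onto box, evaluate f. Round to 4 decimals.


Step 1: Compute gradient at (3.2727, 2.1924).
grad_x = 2*5*3.2727 + 2 = 34.727
grad_y = 2*5*2.1924 - 5 = 16.924
Step 2: Gradient step.
x_raw = 3.2727 - 0.02*34.727 = 2.5782
y_raw = 2.1924 - 0.02*16.924 = 1.8539
Step 3: Project onto [-3, 1].
x_proj = clip(2.5782) = 1.0
y_proj = clip(1.8539) = 1.0
Step 4: Evaluate f.
f(1.0, 1.0) = 7.0


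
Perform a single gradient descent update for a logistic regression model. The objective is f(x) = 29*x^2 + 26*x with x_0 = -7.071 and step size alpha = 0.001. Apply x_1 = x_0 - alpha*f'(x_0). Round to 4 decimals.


We compute the gradient at x_0 and apply the update.
f'(x) = 58*x + 26
f'(-7.071) = 58*-7.071 + 26 = -384.118
x_1 = -7.071 - 0.001*-384.118 = -6.6869


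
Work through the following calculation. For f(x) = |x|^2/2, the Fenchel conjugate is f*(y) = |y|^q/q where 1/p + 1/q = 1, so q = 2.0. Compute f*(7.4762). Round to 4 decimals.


The conjugate exponent q satisfies 1/p + 1/q = 1.
p = 2, so q = 2/(2 - 1) = 2.0
|y|^q = 7.4762^2.0 = 55.8936
f*(7.4762) = 55.8936 / 2.0 = 27.9468


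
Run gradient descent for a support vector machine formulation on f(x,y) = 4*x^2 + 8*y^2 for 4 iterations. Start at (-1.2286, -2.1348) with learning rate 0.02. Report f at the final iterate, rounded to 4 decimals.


Gradient descent on f(x,y) = 4*x^2 + 8*y^2.
Starting point: (-1.2286, -2.1348), alpha = 0.02
Step 1: grad_x = 2*4*-1.2286 = -9.8288, grad_y = 2*8*-2.1348 = -34.1568
  x_1 = -1.2286 - 0.02*-9.8288 = -1.032
  y_1 = -2.1348 - 0.02*-34.1568 = -1.4517
Step 2: grad_x = 2*4*-1.032 = -8.2562, grad_y = 2*8*-1.4517 = -23.2266
  x_2 = -1.032 - 0.02*-8.2562 = -0.8669
  y_2 = -1.4517 - 0.02*-23.2266 = -0.9871
Step 3: grad_x = 2*4*-0.8669 = -6.9352, grad_y = 2*8*-0.9871 = -15.7941
  x_3 = -0.8669 - 0.02*-6.9352 = -0.7282
  y_3 = -0.9871 - 0.02*-15.7941 = -0.6712
Step 4: grad_x = 2*4*-0.7282 = -5.8256, grad_y = 2*8*-0.6712 = -10.74
  x_4 = -0.7282 - 0.02*-5.8256 = -0.6117
  y_4 = -0.6712 - 0.02*-10.74 = -0.4564
f(-0.6117, -0.4564) = 4*(-0.6117)^2 + 8*(-0.4564)^2 = 3.1634


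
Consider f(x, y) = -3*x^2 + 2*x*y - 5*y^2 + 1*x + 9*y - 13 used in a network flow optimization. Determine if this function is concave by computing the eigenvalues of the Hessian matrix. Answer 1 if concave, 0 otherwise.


The Hessian of f(x,y) = -3*x^2 + 2*x*y - 5*y^2 + 1*x + 9*y - 13 is:
H = [[-6, 2], [2, -10]]
Trace = -6 - 10 = -16
Determinant = -6*-10 - (2)^2 = 56
Discriminant = (-16)^2 - 4*56 = 32.0
Eigenvalues: lambda_1 = -10.8284, lambda_2 = -5.1716
The function is concave.

1


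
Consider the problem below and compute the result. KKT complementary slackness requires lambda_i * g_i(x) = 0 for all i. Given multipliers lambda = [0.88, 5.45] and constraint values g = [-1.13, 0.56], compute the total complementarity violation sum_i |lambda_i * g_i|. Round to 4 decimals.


KKT complementary slackness check:
lambda_1 * g_1 = 0.88 * -1.13 = -0.9944
lambda_2 * g_2 = 5.45 * 0.56 = 3.052
Total violation = 0.9944 + 3.052 = 4.0464


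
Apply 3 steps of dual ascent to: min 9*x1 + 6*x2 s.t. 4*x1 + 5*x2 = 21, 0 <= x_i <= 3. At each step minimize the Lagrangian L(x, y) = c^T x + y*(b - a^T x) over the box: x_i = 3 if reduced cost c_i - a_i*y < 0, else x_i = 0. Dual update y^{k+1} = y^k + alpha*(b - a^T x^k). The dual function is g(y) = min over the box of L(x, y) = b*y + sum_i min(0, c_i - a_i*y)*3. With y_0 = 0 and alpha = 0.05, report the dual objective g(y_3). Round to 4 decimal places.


Dual ascent for LP: min 9*x1 + 6*x2, 4*x1 + 5*x2 = 21, 0 <= x_i <= 3
Step 1: y^k = 0.0, reduced costs: (9.0, 6.0)
  x^k = (0.0, 0.0), subgradient = b - a^T x = 21.0
  y^{k+1} = 0.0 + 0.05*21.0 = 1.05
Step 2: y^k = 1.05, reduced costs: (4.8, 0.75)
  x^k = (0.0, 0.0), subgradient = b - a^T x = 21.0
  y^{k+1} = 1.05 + 0.05*21.0 = 2.1
Step 3: y^k = 2.1, reduced costs: (0.6, -4.5)
  x^k = (0.0, 3.0), subgradient = b - a^T x = 6.0
  y^{k+1} = 2.1 + 0.05*6.0 = 2.4
Dual objective at y_3 = 2.4: reduced costs (-0.6, -6.0), box minimizer x = (3.0, 3.0)
g(y_3) = b*y + (c1 - a1*y)*x1 + (c2 - a2*y)*x2 = 21*2.4 + (-0.6)*3.0 + (-6.0)*3.0 = 50.4 - 1.8 - 18.0 = 30.6


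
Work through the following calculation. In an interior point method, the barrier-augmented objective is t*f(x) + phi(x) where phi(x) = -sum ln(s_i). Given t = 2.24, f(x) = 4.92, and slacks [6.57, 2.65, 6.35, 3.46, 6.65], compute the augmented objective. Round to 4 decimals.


Step 1: Compute log-barrier.
ln values: [1.8825, 0.9746, 1.8485, 1.2413, 1.8946]
phi = -(1.8825 + 0.9746 + 1.8485 + 1.2413 + 1.8946) = -7.8414
Step 2: Compute augmented objective.
t*f(x) = 2.24*4.92 = 11.0208
Total = 11.0208 - 7.8414 = 3.1794


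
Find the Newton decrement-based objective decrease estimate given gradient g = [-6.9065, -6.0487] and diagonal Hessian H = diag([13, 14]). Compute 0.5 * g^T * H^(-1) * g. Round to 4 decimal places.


Step 1: H is diagonal, so H^(-1) * g = [-0.5313, -0.4321].
Step 2: g^T H^(-1) g = sum_i g_i^2 / H_ii
  = (-6.9065)^2/13 + (-6.0487)^2/14
  = 3.6692 + 2.6133 = 6.2826
Step 3: Objective decrease = 0.5 * g^T H^(-1) g = 3.1413


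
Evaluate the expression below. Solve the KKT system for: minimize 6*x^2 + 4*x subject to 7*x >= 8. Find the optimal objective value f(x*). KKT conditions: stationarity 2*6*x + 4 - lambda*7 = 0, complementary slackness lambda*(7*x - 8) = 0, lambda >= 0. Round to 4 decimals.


Step 1: Try lambda = 0 (constraint inactive).
x_unc = -4/(2*6) = -0.3333
Check: 7*-0.3333 = -2.3331 < 8 -- violated!
Step 2: Constraint must be active: 7*x = 8
x* = 8/7 = 1.1429 (rounded; the exact value 8/7 is used below)
lambda = (2*6*(8/7) + 4)/7 = 2.5306
Step 3: Compute optimal value.
f(x*) = 6*(8/7)^2 + 4*(8/7) = 12.4082


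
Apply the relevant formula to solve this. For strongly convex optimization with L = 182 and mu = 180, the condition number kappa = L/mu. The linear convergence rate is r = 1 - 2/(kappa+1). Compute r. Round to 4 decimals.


Step 1: Compute the condition number.
kappa = L/mu = 182/180 = 1.0111
Step 2: Compute the convergence rate.
r = 1 - 2/(kappa + 1) = 1 - 2*mu/(L + mu) = (L - mu)/(L + mu) = 2/362 = 0.0055


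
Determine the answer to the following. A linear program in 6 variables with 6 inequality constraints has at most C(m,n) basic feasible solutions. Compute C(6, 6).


Each vertex corresponds to some choice of n active constraints out of m, so the number of vertices is at most C(m, n) = m! / (n!(m-n)!).
m = 6, n = 6
Numerator: 6 * 5 * 4 * 3 * 2 * 1
Denominator: 6! = 720
C(6, 6) = 1


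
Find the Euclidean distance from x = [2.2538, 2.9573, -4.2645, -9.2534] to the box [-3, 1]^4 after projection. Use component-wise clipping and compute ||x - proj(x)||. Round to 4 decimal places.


Project each component onto [-3, 1].
clip(2.2538) = 1.0, clip(2.9573) = 1.0, clip(-4.2645) = -3.0, clip(-9.2534) = -3.0
Projection = [1.0, 1.0, -3.0, -3.0]
Squared diffs: [1.572, 3.831, 1.599, 39.105]
Distance = sqrt(46.107) = 6.7902


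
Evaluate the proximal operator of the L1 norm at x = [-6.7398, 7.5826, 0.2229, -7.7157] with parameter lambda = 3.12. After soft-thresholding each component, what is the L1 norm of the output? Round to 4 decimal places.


Soft-thresholding with lambda = 3.12:
prox(-6.7398) = sign(-6.7398)*max(|-6.7398| - 3.12, 0) = -3.6198
prox(7.5826) = sign(7.5826)*max(|7.5826| - 3.12, 0) = 4.4626
prox(0.2229) = sign(0.2229)*max(|0.2229| - 3.12, 0) = 0.0
prox(-7.7157) = sign(-7.7157)*max(|-7.7157| - 3.12, 0) = -4.5957
prox(x) = [-3.6198, 4.4626, 0.0, -4.5957]
||prox(x)||_1 = 3.6198 + 4.4626 + 0.0 + 4.5957 = 12.6781


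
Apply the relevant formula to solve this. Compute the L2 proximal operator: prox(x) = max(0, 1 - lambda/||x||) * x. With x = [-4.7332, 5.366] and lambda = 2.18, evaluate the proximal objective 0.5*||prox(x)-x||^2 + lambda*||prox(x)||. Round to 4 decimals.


Step 1: Compute ||x||.
||x|| = 7.1552
Step 2: Compute scaling factor.
scale = max(0, 1 - 2.18/7.1552) = 0.6953
Step 3: prox(x) = [-3.2911, 3.7311]
||prox(x)|| = 4.9752
Step 4: Proximal objective.
0.5*||prox-x||^2 = 2.3762
lambda*||prox|| = 10.8459
Total = 13.2222


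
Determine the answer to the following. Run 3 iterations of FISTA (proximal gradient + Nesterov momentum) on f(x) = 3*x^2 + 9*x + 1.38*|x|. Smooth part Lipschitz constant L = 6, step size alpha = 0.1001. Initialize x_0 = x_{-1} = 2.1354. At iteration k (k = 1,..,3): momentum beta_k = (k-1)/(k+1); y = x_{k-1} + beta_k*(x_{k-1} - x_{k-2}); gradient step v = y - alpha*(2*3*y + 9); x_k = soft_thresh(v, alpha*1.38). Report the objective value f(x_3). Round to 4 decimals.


FISTA on f(x) = 3*x^2 + 9*x + 1.38*|x|
L = 6, alpha = 0.1001
Iteration 1: beta = 0.0, y = 2.1354 + 0.0*(2.1354 - 2.1354) = 2.1354
  grad(y) = 21.8124, v = y - alpha*grad = -0.048
  prox(v) = soft_thresh(-0.048, 0.1381) = 0.0
Iteration 2: beta = 0.3333, y = 0.0 + 0.3333*(0.0 - 2.1354) = -0.7118
  grad(y) = 4.7292, v = y - alpha*grad = -1.1852
  prox(v) = soft_thresh(-1.1852, 0.1381) = -1.0471
Iteration 3: beta = 0.5, y = -1.0471 + 0.5*(-1.0471 - 0.0) = -1.5706
  grad(y) = -0.4235, v = y - alpha*grad = -1.5282
  prox(v) = soft_thresh(-1.5282, 0.1381) = -1.3901
f(x_3) = 3*(-1.3901)^2 + 9*(-1.3901) + 1.38*|-1.3901| = -4.7955


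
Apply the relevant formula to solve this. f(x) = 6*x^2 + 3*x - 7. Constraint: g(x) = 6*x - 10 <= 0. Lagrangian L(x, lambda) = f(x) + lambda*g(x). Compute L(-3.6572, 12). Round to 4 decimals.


Step 1: Evaluate f(x).
f(-3.6572) = 6*(-3.6572)^2 + 3*(-3.6572) - 7 = 62.2791
Step 2: Evaluate g(x).
g(-3.6572) = 6*-3.6572 - 10 = -31.9432
Step 3: Compute Lagrangian.
L = 62.2791 + 12*-31.9432 = -321.0393


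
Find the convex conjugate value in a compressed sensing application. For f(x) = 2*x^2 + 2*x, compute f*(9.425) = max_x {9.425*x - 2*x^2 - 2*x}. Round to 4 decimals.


f*(y) = sup_x {y*x - a*x^2 - b*x} = sup_x {(y-b)*x - a*x^2}
FOC: (y - b) - 2a*x = 0 => x* = (y - b)/(2a)
x* = (9.425 - 2)/(2*2) = 1.8563
f*(9.425) = (y-b)^2/(4a) = (9.425 - 2)^2/(4*2)
= 55.1306/8 = 6.8913


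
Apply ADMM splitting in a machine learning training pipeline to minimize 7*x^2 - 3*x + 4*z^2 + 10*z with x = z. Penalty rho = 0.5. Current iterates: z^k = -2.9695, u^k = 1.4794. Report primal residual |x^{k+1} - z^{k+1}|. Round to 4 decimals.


ADMM iteration with rho = 0.5, z^k = -2.9695, u^k = 1.4794
Step 1: x-update.
Minimize 7*x^2 - 3*x + (0.5/2)*(x + 2.9695 + 1.4794)^2
FOC: (2*7 + 0.5)*x = 3 + 0.5*(-2.9695 - 1.4794)
x^{k+1} = 0.0535
Step 2: z-update.
Minimize 4*z^2 + 10*z + (0.5/2)*(0.0535 - z + 1.4794)^2
FOC: (2*4 + 0.5)*z = -10 + 0.5*(0.0535 + 1.4794)
z^{k+1} = -1.0863
Step 3: u-update.
u^{k+1} = 1.4794 + 0.0535 + 1.0863 = 2.6192
Step 4: Primal residual = |0.0535 + 1.0863| = 1.1398


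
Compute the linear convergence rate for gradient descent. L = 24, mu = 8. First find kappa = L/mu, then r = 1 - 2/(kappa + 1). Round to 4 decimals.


Step 1: Compute the condition number.
kappa = L/mu = 24/8 = 3.0
Step 2: Compute the convergence rate.
r = 1 - 2/(kappa + 1) = 1 - 2*mu/(L + mu) = (L - mu)/(L + mu) = 16/32 = 0.5


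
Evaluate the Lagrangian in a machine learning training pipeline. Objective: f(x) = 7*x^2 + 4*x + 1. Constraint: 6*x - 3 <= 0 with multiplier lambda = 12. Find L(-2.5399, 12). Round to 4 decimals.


Step 1: Evaluate f(x).
f(-2.5399) = 7*(-2.5399)^2 + 4*(-2.5399) + 1 = 35.998
Step 2: Evaluate g(x).
g(-2.5399) = 6*-2.5399 - 3 = -18.2394
Step 3: Compute Lagrangian.
L = 35.998 + 12*-18.2394 = -182.8748


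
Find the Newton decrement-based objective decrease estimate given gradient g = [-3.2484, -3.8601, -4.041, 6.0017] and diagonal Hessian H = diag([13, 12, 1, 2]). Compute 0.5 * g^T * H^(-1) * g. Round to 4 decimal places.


Step 1: H is diagonal, so H^(-1) * g = [-0.2499, -0.3217, -4.041, 3.0009].
Step 2: g^T H^(-1) g = sum_i g_i^2 / H_ii
  = (-3.2484)^2/13 + (-3.8601)^2/12 + (-4.041)^2/1 + (6.0017)^2/2
  = 0.8117 + 1.2417 + 16.3297 + 18.0102 = 36.3933
Step 3: Objective decrease = 0.5 * g^T H^(-1) g = 18.1966


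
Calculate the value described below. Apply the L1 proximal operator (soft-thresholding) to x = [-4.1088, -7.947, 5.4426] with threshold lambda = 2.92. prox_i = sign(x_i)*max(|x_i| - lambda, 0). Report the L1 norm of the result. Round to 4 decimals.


Soft-thresholding with lambda = 2.92:
prox(-4.1088) = sign(-4.1088)*max(|-4.1088| - 2.92, 0) = -1.1888
prox(-7.947) = sign(-7.947)*max(|-7.947| - 2.92, 0) = -5.027
prox(5.4426) = sign(5.4426)*max(|5.4426| - 2.92, 0) = 2.5226
prox(x) = [-1.1888, -5.027, 2.5226]
||prox(x)||_1 = 1.1888 + 5.027 + 2.5226 = 8.7384


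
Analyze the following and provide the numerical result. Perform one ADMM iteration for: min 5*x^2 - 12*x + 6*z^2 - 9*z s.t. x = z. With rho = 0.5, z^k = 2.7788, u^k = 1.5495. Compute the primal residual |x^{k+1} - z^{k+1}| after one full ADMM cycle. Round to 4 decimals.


ADMM iteration with rho = 0.5, z^k = 2.7788, u^k = 1.5495
Step 1: x-update.
Minimize 5*x^2 - 12*x + (0.5/2)*(x - 2.7788 + 1.5495)^2
FOC: (2*5 + 0.5)*x = 12 + 0.5*(2.7788 - 1.5495)
x^{k+1} = 1.2014
Step 2: z-update.
Minimize 6*z^2 - 9*z + (0.5/2)*(1.2014 - z + 1.5495)^2
FOC: (2*6 + 0.5)*z = 9 + 0.5*(1.2014 + 1.5495)
z^{k+1} = 0.83
Step 3: u-update.
u^{k+1} = 1.5495 + 1.2014 - 0.83 = 1.9209
Step 4: Primal residual = |1.2014 - 0.83| = 0.3714


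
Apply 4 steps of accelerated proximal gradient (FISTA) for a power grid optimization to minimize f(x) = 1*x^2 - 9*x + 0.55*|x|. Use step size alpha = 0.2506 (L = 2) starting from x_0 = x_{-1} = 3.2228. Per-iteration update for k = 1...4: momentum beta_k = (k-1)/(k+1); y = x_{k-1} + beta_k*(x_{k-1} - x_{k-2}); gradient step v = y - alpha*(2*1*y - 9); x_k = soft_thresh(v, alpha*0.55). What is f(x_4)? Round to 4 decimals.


FISTA on f(x) = 1*x^2 - 9*x + 0.55*|x|
L = 2, alpha = 0.2506
Iteration 1: beta = 0.0, y = 3.2228 + 0.0*(3.2228 - 3.2228) = 3.2228
  grad(y) = -2.5544, v = y - alpha*grad = 3.8629
  prox(v) = soft_thresh(3.8629, 0.1378) = 3.7251
Iteration 2: beta = 0.3333, y = 3.7251 + 0.3333*(3.7251 - 3.2228) = 3.8925
  grad(y) = -1.2149, v = y - alpha*grad = 4.197
  prox(v) = soft_thresh(4.197, 0.1378) = 4.0592
Iteration 3: beta = 0.5, y = 4.0592 + 0.5*(4.0592 - 3.7251) = 4.2262
  grad(y) = -0.5476, v = y - alpha*grad = 4.3634
  prox(v) = soft_thresh(4.3634, 0.1378) = 4.2256
Iteration 4: beta = 0.6, y = 4.2256 + 0.6*(4.2256 - 4.0592) = 4.3255
  grad(y) = -0.3491, v = y - alpha*grad = 4.4129
  prox(v) = soft_thresh(4.4129, 0.1378) = 4.2751
f(x_4) = 1*4.2751^2 - 9*4.2751 + 0.55*|4.2751| = -17.8481


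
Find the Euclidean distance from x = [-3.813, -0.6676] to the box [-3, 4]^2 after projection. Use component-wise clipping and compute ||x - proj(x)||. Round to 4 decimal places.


Project each component onto [-3, 4].
clip(-3.813) = -3.0, clip(-0.6676) = -0.6676
Projection = [-3.0, -0.6676]
Squared diffs: [0.661, 0.0]
Distance = sqrt(0.661) = 0.813


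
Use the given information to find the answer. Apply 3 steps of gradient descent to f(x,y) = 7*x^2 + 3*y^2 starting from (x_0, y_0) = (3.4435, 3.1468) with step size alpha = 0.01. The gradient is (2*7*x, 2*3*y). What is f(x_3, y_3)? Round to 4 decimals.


Gradient descent on f(x,y) = 7*x^2 + 3*y^2.
Starting point: (3.4435, 3.1468), alpha = 0.01
Step 1: grad_x = 2*7*3.4435 = 48.209, grad_y = 2*3*3.1468 = 18.8808
  x_1 = 3.4435 - 0.01*48.209 = 2.9614
  y_1 = 3.1468 - 0.01*18.8808 = 2.958
Step 2: grad_x = 2*7*2.9614 = 41.4597, grad_y = 2*3*2.958 = 17.748
  x_2 = 2.9614 - 0.01*41.4597 = 2.5468
  y_2 = 2.958 - 0.01*17.748 = 2.7805
Step 3: grad_x = 2*7*2.5468 = 35.6554, grad_y = 2*3*2.7805 = 16.6831
  x_3 = 2.5468 - 0.01*35.6554 = 2.1903
  y_3 = 2.7805 - 0.01*16.6831 = 2.6137
f(2.1903, 2.6137) = 7*2.1903^2 + 3*2.6137^2 = 54.0746


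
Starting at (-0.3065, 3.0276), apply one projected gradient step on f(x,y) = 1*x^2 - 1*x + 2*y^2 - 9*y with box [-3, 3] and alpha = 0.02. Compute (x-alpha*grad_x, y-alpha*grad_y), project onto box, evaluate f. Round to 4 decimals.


Step 1: Compute gradient at (-0.3065, 3.0276).
grad_x = 2*1*-0.3065 - 1 = -1.613
grad_y = 2*2*3.0276 - 9 = 3.1104
Step 2: Gradient step.
x_raw = -0.3065 - 0.02*-1.613 = -0.2742
y_raw = 3.0276 - 0.02*3.1104 = 2.9654
Step 3: Project onto [-3, 3].
x_proj = clip(-0.2742) = -0.2742
y_proj = clip(2.9654) = 2.9654
Step 4: Evaluate f.
f(-0.2742, 2.9654) = -8.752


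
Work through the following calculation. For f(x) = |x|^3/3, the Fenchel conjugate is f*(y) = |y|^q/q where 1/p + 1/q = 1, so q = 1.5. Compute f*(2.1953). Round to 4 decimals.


The conjugate exponent q satisfies 1/p + 1/q = 1.
p = 3, so q = 3/(3 - 1) = 1.5
|y|^q = 2.1953^1.5 = 3.2527
f*(2.1953) = 3.2527 / 1.5 = 2.1685


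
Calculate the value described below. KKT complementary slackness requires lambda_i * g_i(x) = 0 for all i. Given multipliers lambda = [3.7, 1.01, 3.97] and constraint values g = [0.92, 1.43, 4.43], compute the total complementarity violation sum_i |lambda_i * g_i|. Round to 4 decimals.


KKT complementary slackness check:
lambda_1 * g_1 = 3.7 * 0.92 = 3.404
lambda_2 * g_2 = 1.01 * 1.43 = 1.4443
lambda_3 * g_3 = 3.97 * 4.43 = 17.5871
Total violation = 3.404 + 1.4443 + 17.5871 = 22.4354


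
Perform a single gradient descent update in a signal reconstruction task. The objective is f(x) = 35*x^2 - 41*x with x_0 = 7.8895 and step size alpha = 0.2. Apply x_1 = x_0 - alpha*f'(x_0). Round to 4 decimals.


We compute the gradient at x_0 and apply the update.
f'(x) = 70*x - 41
f'(7.8895) = 70*7.8895 - 41 = 511.265
x_1 = 7.8895 - 0.2*511.265 = -94.3635


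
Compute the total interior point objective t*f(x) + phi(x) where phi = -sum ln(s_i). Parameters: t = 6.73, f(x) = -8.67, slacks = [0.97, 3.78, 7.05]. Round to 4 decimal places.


Step 1: Compute log-barrier.
ln values: [-0.0305, 1.3297, 1.953]
phi = -(-0.0305 + 1.3297 + 1.953) = -3.2523
Step 2: Compute augmented objective.
t*f(x) = 6.73*-8.67 = -58.3491
Total = -58.3491 - 3.2523 = -61.6014


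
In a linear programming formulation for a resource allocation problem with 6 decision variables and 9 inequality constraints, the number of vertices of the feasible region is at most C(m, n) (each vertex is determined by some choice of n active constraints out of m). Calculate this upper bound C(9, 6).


Each vertex corresponds to some choice of n active constraints out of m, so the number of vertices is at most C(m, n) = m! / (n!(m-n)!).
m = 9, n = 6
Numerator: 9 * 8 * 7 * 6 * 5 * 4
Denominator: 6! = 720
C(9, 6) = 84


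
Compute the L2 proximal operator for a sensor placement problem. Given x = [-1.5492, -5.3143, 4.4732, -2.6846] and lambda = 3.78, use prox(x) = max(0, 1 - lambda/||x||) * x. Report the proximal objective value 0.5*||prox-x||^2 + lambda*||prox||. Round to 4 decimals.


Step 1: Compute ||x||.
||x|| = 7.6065
Step 2: Compute scaling factor.
scale = max(0, 1 - 3.78/7.6065) = 0.5031
Step 3: prox(x) = [-0.7793, -2.6734, 2.2503, -1.3505]
||prox(x)|| = 3.8265
Step 4: Proximal objective.
0.5*||prox-x||^2 = 7.1442
lambda*||prox|| = 14.4642
Total = 21.6083


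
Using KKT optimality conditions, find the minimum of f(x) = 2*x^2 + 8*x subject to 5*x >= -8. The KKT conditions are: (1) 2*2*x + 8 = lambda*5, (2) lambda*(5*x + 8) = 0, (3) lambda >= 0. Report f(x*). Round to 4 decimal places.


Step 1: Try lambda = 0 (constraint inactive).
x_unc = -8/(2*2) = -2.0
Check: 5*-2.0 = -10.0 < -8 -- violated!
Step 2: Constraint must be active: 5*x = -8
x* = -8/5 = -1.6
lambda = (2*2*(-1.6) + 8)/5 = 0.32
Step 3: Compute optimal value.
f(x*) = 2*(-1.6)^2 + 8*(-1.6) = -7.68


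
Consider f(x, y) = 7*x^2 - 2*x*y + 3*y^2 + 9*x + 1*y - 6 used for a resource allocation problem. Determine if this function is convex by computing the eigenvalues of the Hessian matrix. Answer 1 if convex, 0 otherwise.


The Hessian of f(x,y) = 7*x^2 - 2*x*y + 3*y^2 + 9*x + 1*y - 6 is:
H = [[14, -2], [-2, 6]]
Trace = 14 + 6 = 20
Determinant = 14*6 - (-2)^2 = 80
Discriminant = (20)^2 - 4*80 = 80.0
Eigenvalues: lambda_1 = 5.5279, lambda_2 = 14.4721
The function is convex.

1


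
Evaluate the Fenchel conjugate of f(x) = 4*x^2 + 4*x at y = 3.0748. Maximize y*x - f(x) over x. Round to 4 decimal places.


f*(y) = sup_x {y*x - a*x^2 - b*x} = sup_x {(y-b)*x - a*x^2}
FOC: (y - b) - 2a*x = 0 => x* = (y - b)/(2a)
x* = (3.0748 - 4)/(2*4) = -0.1157
f*(3.0748) = (y-b)^2/(4a) = (3.0748 - 4)^2/(4*4)
= 0.856/16 = 0.0535


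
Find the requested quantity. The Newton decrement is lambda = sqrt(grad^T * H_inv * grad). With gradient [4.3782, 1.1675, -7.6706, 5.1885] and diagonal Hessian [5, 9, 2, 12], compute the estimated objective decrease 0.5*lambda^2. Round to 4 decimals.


Step 1: H is diagonal, so H^(-1) * g = [0.8756, 0.1297, -3.8353, 0.4324].
Step 2: g^T H^(-1) g = sum_i g_i^2 / H_ii
  = (4.3782)^2/5 + (1.1675)^2/9 + (-7.6706)^2/2 + (5.1885)^2/12
  = 3.8337 + 0.1515 + 29.4191 + 2.2434 = 35.6476
Step 3: Objective decrease = 0.5 * g^T H^(-1) g = 17.8238


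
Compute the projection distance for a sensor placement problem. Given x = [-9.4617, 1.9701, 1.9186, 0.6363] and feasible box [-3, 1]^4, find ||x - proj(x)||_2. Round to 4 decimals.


Project each component onto [-3, 1].
clip(-9.4617) = -3.0, clip(1.9701) = 1.0, clip(1.9186) = 1.0, clip(0.6363) = 0.6363
Projection = [-3.0, 1.0, 1.0, 0.6363]
Squared diffs: [41.7536, 0.9411, 0.8438, 0.0]
Distance = sqrt(43.5385) = 6.5984


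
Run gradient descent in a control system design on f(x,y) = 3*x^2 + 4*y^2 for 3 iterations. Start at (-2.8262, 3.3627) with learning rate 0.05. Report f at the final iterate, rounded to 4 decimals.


Gradient descent on f(x,y) = 3*x^2 + 4*y^2.
Starting point: (-2.8262, 3.3627), alpha = 0.05
Step 1: grad_x = 2*3*-2.8262 = -16.9572, grad_y = 2*4*3.3627 = 26.9016
  x_1 = -2.8262 - 0.05*-16.9572 = -1.9783
  y_1 = 3.3627 - 0.05*26.9016 = 2.0176
Step 2: grad_x = 2*3*-1.9783 = -11.87, grad_y = 2*4*2.0176 = 16.141
  x_2 = -1.9783 - 0.05*-11.87 = -1.3848
  y_2 = 2.0176 - 0.05*16.141 = 1.2106
Step 3: grad_x = 2*3*-1.3848 = -8.309, grad_y = 2*4*1.2106 = 9.6846
  x_3 = -1.3848 - 0.05*-8.309 = -0.9694
  y_3 = 1.2106 - 0.05*9.6846 = 0.7263
f(-0.9694, 0.7263) = 3*(-0.9694)^2 + 4*0.7263^2 = 4.9294


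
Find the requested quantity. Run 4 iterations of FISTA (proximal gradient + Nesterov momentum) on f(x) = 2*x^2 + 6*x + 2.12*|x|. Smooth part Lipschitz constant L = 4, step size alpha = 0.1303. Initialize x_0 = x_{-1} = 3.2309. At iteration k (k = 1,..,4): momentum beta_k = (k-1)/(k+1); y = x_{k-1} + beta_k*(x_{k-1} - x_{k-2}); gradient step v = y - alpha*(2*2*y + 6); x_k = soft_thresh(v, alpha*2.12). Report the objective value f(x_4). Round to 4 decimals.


FISTA on f(x) = 2*x^2 + 6*x + 2.12*|x|
L = 4, alpha = 0.1303
Iteration 1: beta = 0.0, y = 3.2309 + 0.0*(3.2309 - 3.2309) = 3.2309
  grad(y) = 18.9236, v = y - alpha*grad = 0.7652
  prox(v) = soft_thresh(0.7652, 0.2762) = 0.4889
Iteration 2: beta = 0.3333, y = 0.4889 + 0.3333*(0.4889 - 3.2309) = -0.4251
  grad(y) = 4.2997, v = y - alpha*grad = -0.9853
  prox(v) = soft_thresh(-0.9853, 0.2762) = -0.7091
Iteration 3: beta = 0.5, y = -0.7091 + 0.5*(-0.7091 - 0.4889) = -1.3081
  grad(y) = 0.7676, v = y - alpha*grad = -1.4081
  prox(v) = soft_thresh(-1.4081, 0.2762) = -1.1319
Iteration 4: beta = 0.6, y = -1.1319 + 0.6*(-1.1319 + 0.7091) = -1.3856
  grad(y) = 0.4578, v = y - alpha*grad = -1.4452
  prox(v) = soft_thresh(-1.4452, 0.2762) = -1.169
f(x_4) = 2*(-1.169)^2 + 6*(-1.169) + 2.12*|-1.169| = -1.8026


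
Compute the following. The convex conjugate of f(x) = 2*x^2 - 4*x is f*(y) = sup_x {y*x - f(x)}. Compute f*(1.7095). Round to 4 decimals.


f*(y) = sup_x {y*x - a*x^2 - b*x} = sup_x {(y-b)*x - a*x^2}
FOC: (y - b) - 2a*x = 0 => x* = (y - b)/(2a)
x* = (1.7095 + 4)/(2*2) = 1.4274
f*(1.7095) = (y-b)^2/(4a) = (1.7095 + 4)^2/(4*2)
= 32.5984/8 = 4.0748


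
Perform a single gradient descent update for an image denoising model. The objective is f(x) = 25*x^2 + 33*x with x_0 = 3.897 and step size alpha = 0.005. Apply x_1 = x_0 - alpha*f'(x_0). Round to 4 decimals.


We compute the gradient at x_0 and apply the update.
f'(x) = 50*x + 33
f'(3.897) = 50*3.897 + 33 = 227.85
x_1 = 3.897 - 0.005*227.85 = 2.7578


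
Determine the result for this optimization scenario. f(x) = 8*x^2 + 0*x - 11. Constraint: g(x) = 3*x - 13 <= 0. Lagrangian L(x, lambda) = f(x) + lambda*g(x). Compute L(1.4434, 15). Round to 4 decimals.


Step 1: Evaluate f(x).
f(1.4434) = 8*1.4434^2 + 0*1.4434 - 11 = 5.6672
Step 2: Evaluate g(x).
g(1.4434) = 3*1.4434 - 13 = -8.6698
Step 3: Compute Lagrangian.
L = 5.6672 + 15*-8.6698 = -124.3798
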